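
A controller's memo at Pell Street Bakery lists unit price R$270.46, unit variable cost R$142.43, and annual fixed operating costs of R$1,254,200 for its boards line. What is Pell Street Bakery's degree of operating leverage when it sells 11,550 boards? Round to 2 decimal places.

Contribution at this volume is 11,550 × R$128.03 = R$1,478,746.50.
Operating income = contribution − fixed costs = R$1,478,746.50 − R$1,254,200 = R$224,546.50.
So DOL = total CM / EBIT = R$1,478,746.50 / R$224,546.50 = 6.5855.

6.59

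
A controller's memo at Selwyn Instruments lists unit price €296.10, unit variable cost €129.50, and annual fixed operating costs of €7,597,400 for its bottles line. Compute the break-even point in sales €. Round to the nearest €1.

€13,502,942

CM per unit = €296.10 − €129.50 = €166.60; CM ratio = €166.60 / €296.10 = 0.5626.
Break-even sales = FC ÷ CM ratio = €7,597,400 × €296.10 / €166.60 = €13,502,942.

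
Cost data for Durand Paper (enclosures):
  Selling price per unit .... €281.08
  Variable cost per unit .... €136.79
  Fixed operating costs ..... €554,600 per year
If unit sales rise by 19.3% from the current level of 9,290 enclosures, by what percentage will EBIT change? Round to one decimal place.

Contribution at this volume is 9,290 × €144.29 = €1,340,454.10.
EBIT = €1,340,454.10 − €554,600 = €785,854.10.
Degree of operating leverage = €1,340,454.10 / €785,854.10 = 1.7057.
Operating income changes by 1.7057 × +19.3% = +32.9%.

+32.9%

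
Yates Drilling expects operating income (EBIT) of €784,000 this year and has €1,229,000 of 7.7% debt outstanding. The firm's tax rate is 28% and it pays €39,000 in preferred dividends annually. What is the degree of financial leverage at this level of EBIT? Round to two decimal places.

1.23

Annual interest charges come to €94,633.00.
Pre-tax preferred-dividend burden = €39,000 ÷ (1 − 0.28) = €54,166.67.
DFL = EBIT ÷ [EBIT − I − D_p/(1−t)] = €784,000 ÷ [€784,000 − €94,633.00 − €54,166.67] = €784,000 ÷ €635,200.33 = 1.2343.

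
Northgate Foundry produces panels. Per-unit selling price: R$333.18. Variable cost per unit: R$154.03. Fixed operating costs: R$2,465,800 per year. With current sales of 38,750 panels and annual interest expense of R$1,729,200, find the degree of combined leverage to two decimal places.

Contribution at this volume is 38,750 × R$179.15 = R$6,942,062.50.
EBIT = R$6,942,062.50 − R$2,465,800 = R$4,476,262.50. Interest = R$1,729,200.00.
DOL = R$6,942,062.50 ÷ R$4,476,262.50 = 1.5509; DFL = R$4,476,262.50 ÷ R$2,747,062.50 = 1.6295.
DCL = DOL × DFL = 1.5509 × 1.6295 = 2.5272.

2.53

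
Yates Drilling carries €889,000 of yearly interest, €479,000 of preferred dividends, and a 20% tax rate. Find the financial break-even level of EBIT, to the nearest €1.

€1,487,750

Preferred dividends are paid after tax, so their pre-tax equivalent is €479,000 ÷ (1 − 0.20) = €598,750.00.
Financial break-even EBIT = interest + D_p ÷ (1 − t) = €889,000 + €598,750.00 = €1,487,750.00.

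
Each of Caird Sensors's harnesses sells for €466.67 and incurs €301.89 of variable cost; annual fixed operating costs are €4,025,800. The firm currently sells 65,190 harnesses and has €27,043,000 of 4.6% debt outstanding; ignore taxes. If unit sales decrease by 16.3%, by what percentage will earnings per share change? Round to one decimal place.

Total contribution margin = 65,190 × €164.78 = €10,742,008.20.
Operating income = contribution − fixed costs = €10,742,008.20 − €4,025,800 = €6,716,208.20.
Interest = €1,243,978.00, so EBIT − I = €5,472,230.20.
DCL = total CM / (EBIT − I) = €10,742,008.20 / €5,472,230.20 = 1.9630.
%ΔEPS = DCL × %ΔSales = 1.9630 × -16.3% = -32.0%.

-32.0%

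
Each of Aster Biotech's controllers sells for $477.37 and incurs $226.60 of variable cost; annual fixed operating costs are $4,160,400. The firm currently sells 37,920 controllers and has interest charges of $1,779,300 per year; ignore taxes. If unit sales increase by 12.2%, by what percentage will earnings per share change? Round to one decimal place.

Total contribution margin = 37,920 × $250.77 = $9,509,198.40.
Subtracting fixed costs: EBIT = $9,509,198.40 − $4,160,400 = $5,348,798.40.
Interest = $1,779,300.00, so EBIT − I = $3,569,498.40.
DCL = total CM / (EBIT − I) = $9,509,198.40 / $3,569,498.40 = 2.6640.
%ΔEPS = DCL × %ΔSales = 2.6640 × +12.2% = +32.5%.

+32.5%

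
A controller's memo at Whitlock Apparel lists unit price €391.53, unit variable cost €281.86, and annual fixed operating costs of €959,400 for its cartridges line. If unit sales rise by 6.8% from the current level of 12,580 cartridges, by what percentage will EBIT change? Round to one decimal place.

At 12,580 units, contribution = 12,580 × €109.67 = €1,379,648.60.
Subtracting fixed costs: EBIT = €1,379,648.60 − €959,400 = €420,248.60.
DOL = contribution ÷ EBIT = €1,379,648.60 ÷ €420,248.60 = 3.2829.
%ΔEBIT = DOL × %ΔSales = 3.2829 × +6.8% = +22.3%.

+22.3%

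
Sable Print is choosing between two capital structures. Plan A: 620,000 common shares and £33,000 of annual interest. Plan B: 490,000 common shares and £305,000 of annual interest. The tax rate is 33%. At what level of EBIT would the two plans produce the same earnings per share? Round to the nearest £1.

£1,330,231

At indifference, (EBIT − 33,000)(1 − t)/620,000 = (EBIT − 305,000)(1 − t)/490,000.
The (1 − t) factor cancels: (EBIT − 33,000) × 490,000 = (EBIT − 305,000) × 620,000.
EBIT × (620,000 − 490,000) = 305,000 × 620,000 − 33,000 × 490,000 = 172,930,000,000, so EBIT = 172,930,000,000 ÷ 130,000 = 1,330,230.77.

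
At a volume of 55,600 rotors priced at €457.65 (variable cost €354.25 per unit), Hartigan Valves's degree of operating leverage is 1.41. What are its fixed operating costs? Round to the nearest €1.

At 55,600 units, contribution = 55,600 × €103.40 = €5,749,040.00.
Since DOL = CM ÷ EBIT, EBIT = €5,749,040.00 ÷ 1.41 = €4,077,333.33.
And FC = contribution − EBIT = €5,749,040.00 − €4,077,333.33 = €1,671,707.

€1,671,707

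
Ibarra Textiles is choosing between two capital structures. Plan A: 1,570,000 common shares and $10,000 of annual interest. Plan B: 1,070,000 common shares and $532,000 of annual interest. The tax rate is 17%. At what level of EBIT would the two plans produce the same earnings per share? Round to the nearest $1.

At indifference, (EBIT − 10,000)(1 − t)/1,570,000 = (EBIT − 532,000)(1 − t)/1,070,000.
Cancelling (1 − t) and cross-multiplying: 1,070,000·(EBIT − 10,000) = 1,570,000·(EBIT − 532,000).
EBIT × (1,570,000 − 1,070,000) = 532,000 × 1,570,000 − 10,000 × 1,070,000 = 824,540,000,000, so EBIT = 824,540,000,000 ÷ 500,000 = 1,649,080.00.

$1,649,080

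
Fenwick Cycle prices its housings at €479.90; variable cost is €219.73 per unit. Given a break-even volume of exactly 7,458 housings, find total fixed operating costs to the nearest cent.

€1,940,347.86

Unit CM = price − variable cost = €479.90 − €219.73 = €260.17.
Since BE = FC / CM, FC = 7,458 × €260.17 = €1,940,347.86.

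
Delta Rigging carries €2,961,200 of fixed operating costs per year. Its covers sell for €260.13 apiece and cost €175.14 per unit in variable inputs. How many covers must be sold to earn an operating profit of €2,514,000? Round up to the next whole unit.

64,422 covers

Unit CM = price − variable cost = €260.13 − €175.14 = €84.99.
Required volume = (fixed costs + target profit) ÷ CM = (€2,961,200 + €2,514,000) ÷ €84.99 = 64,421.70, so 64,422 covers.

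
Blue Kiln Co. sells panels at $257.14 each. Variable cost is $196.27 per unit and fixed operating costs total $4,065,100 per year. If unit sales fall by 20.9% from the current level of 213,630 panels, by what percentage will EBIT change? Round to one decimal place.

-30.4%

Total contribution margin = 213,630 × $60.87 = $13,003,658.10.
Subtracting fixed costs: EBIT = $13,003,658.10 − $4,065,100 = $8,938,558.10.
Degree of operating leverage = $13,003,658.10 / $8,938,558.10 = 1.4548.
So EBIT moves 1.4548 × (-20.9%) = -30.4%.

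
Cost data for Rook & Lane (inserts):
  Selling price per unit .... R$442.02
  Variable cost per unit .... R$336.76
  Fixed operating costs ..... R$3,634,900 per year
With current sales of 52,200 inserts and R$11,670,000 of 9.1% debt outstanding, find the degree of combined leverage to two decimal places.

6.89

Total contribution margin = 52,200 × R$105.26 = R$5,494,572.00.
Subtracting fixed costs: EBIT = R$5,494,572.00 − R$3,634,900 = R$1,859,672.00. Interest = R$1,061,970.00.
DOL = R$5,494,572.00 ÷ R$1,859,672.00 = 2.9546; DFL = R$1,859,672.00 ÷ R$797,702.00 = 2.3313.
Combined leverage = 2.9546 × 2.3313 = 6.8881.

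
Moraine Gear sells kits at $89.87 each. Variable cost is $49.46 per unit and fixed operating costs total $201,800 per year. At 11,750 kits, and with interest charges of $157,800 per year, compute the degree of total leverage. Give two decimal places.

4.12

At 11,750 units, contribution = 11,750 × $40.41 = $474,817.50.
EBIT = $474,817.50 − $201,800 = $273,017.50. Interest = $157,800.00.
DOL = $474,817.50 ÷ $273,017.50 = 1.7391; DFL = $273,017.50 ÷ $115,217.50 = 2.3696.
DCL = DOL × DFL = 1.7391 × 2.3696 = 4.1210.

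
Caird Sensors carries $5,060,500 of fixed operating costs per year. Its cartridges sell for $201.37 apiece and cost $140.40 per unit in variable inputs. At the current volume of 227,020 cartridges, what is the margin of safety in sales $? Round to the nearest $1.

Contribution margin per unit = $201.37 − $140.40 = $60.97. Break-even units = $5,060,500 ÷ $60.97 = 82,999.84; break-even revenue = 82,999.84 × $201.37 = $16,713,676.97.
Current sales = 227,020 × $201.37 = $45,715,017.40.
Margin of safety = $45,715,017.40 − $16,713,676.97 = $29,001,340.

$29,001,340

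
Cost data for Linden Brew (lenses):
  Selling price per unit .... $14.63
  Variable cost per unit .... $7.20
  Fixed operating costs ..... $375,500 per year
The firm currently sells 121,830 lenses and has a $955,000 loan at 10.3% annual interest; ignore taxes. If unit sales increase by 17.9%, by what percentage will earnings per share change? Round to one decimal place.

Total contribution margin = 121,830 × $7.43 = $905,196.90.
Operating income = contribution − fixed costs = $905,196.90 − $375,500 = $529,696.90.
Interest = $98,365.00, so EBIT − I = $431,331.90.
Degree of combined leverage = contribution ÷ (EBIT − I) = $905,196.90 ÷ $431,331.90 = 2.0986.
EPS therefore changes by 2.0986 × (+17.9%) = +37.6%.

+37.6%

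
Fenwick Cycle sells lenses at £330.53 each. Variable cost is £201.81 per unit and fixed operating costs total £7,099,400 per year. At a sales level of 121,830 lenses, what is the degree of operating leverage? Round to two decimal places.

1.83

At 121,830 units, contribution = 121,830 × £128.72 = £15,681,957.60.
Operating income = contribution − fixed costs = £15,681,957.60 − £7,099,400 = £8,582,557.60.
Degree of operating leverage = £15,681,957.60 / £8,582,557.60 = 1.8272.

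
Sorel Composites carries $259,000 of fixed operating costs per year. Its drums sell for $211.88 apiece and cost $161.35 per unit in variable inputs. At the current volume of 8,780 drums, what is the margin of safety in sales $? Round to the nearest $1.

$774,280

Each unit contributes $211.88 − $161.35 = $50.53. Break-even units = $259,000 ÷ $50.53 = 5,125.67; break-even revenue = 5,125.67 × $211.88 = $1,086,026.52.
Current sales = 8,780 × $211.88 = $1,860,306.40.
Margin of safety = $1,860,306.40 − $1,086,026.52 = $774,280.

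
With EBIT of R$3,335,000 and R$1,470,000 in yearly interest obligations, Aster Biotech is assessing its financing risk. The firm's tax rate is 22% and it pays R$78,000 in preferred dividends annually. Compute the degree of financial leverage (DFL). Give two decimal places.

Annual interest charges come to R$1,470,000.00.
Pre-tax preferred-dividend burden = R$78,000 ÷ (1 − 0.22) = R$100,000.00.
DFL = EBIT ÷ [EBIT − I − D_p/(1−t)] = R$3,335,000 ÷ [R$3,335,000 − R$1,470,000.00 − R$100,000.00] = R$3,335,000 ÷ R$1,765,000.00 = 1.8895.

1.89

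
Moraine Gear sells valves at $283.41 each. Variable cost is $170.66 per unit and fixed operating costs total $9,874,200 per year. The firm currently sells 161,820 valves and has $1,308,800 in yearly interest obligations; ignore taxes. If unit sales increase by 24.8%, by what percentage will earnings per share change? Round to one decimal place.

+64.1%

Total contribution margin = 161,820 × $112.75 = $18,245,205.00.
EBIT = $18,245,205.00 − $9,874,200 = $8,371,005.00.
After interest of $1,308,800.00, pre-tax earnings = $7,062,205.00.
DCL = total CM / (EBIT − I) = $18,245,205.00 / $7,062,205.00 = 2.5835.
%ΔEPS = DCL × %ΔSales = 2.5835 × +24.8% = +64.1%.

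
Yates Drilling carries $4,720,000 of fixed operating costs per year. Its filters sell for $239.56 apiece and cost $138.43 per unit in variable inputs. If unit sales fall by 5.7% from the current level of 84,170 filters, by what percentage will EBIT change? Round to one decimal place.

Contribution at this volume is 84,170 × $101.13 = $8,512,112.10.
Operating income = contribution − fixed costs = $8,512,112.10 − $4,720,000 = $3,792,112.10.
So DOL = total CM / EBIT = $8,512,112.10 / $3,792,112.10 = 2.2447.
So EBIT moves 2.2447 × (-5.7%) = -12.8%.

-12.8%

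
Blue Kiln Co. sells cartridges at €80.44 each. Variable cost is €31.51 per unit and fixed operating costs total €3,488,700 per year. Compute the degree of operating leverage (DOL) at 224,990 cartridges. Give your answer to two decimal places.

Contribution at this volume is 224,990 × €48.93 = €11,008,760.70.
Subtracting fixed costs: EBIT = €11,008,760.70 − €3,488,700 = €7,520,060.70.
DOL = contribution ÷ EBIT = €11,008,760.70 ÷ €7,520,060.70 = 1.4639.

1.46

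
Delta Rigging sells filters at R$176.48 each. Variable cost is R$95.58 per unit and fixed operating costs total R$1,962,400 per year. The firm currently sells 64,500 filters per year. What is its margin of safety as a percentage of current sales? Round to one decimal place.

62.4%

Unit CM = price − variable cost = R$176.48 − R$95.58 = R$80.90. Break-even units = R$1,962,400 ÷ R$80.90 = 24,257.11; break-even revenue = 24,257.11 × R$176.48 = R$4,280,894.34.
Current sales = 64,500 × R$176.48 = R$11,382,960.00.
Margin of safety = (R$11,382,960.00 − R$4,280,894.34) ÷ R$11,382,960.00 = 62.4%.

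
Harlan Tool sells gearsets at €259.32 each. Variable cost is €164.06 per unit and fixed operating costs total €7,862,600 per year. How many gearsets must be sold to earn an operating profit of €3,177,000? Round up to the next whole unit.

115,890 gearsets

Contribution margin per unit = €259.32 − €164.06 = €95.26.
Required volume = (fixed costs + target profit) ÷ CM = (€7,862,600 + €3,177,000) ÷ €95.26 = 115,889.15, so 115,890 gearsets.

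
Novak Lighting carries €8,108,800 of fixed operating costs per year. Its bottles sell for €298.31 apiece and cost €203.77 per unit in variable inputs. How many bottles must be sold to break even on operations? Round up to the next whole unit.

Each unit contributes €298.31 − €203.77 = €94.54.
Break-even volume = fixed costs ÷ CM per unit = €8,108,800 ÷ €94.54 = 85,771.10, so 85,772 bottles.

85,772 bottles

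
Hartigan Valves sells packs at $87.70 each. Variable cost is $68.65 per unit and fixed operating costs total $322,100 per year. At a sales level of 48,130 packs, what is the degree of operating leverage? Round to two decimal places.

At 48,130 units, contribution = 48,130 × $19.05 = $916,876.50.
Operating income = contribution − fixed costs = $916,876.50 − $322,100 = $594,776.50.
DOL = contribution ÷ EBIT = $916,876.50 ÷ $594,776.50 = 1.5415.

1.54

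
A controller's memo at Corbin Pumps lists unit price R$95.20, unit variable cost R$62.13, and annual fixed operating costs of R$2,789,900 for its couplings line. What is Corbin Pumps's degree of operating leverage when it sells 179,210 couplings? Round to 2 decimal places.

Total contribution margin = 179,210 × R$33.07 = R$5,926,474.70.
EBIT = R$5,926,474.70 − R$2,789,900 = R$3,136,574.70.
Degree of operating leverage = R$5,926,474.70 / R$3,136,574.70 = 1.8895.

1.89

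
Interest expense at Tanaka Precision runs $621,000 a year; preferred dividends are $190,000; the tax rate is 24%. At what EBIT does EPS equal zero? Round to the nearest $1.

Preferred dividends are paid after tax, so their pre-tax equivalent is $190,000 ÷ (1 − 0.24) = $250,000.00.
EPS = 0 when EBIT covers interest plus the pre-tax preferred burden: $621,000 + $250,000.00 = $871,000.00.

$871,000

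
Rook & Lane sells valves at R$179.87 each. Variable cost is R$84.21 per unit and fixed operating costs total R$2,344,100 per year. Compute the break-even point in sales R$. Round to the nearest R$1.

CM per unit = R$179.87 − R$84.21 = R$95.66; CM ratio = R$95.66 / R$179.87 = 0.5318.
Break-even revenue = fixed costs × price ÷ CM = R$2,344,100 × R$179.87 ÷ R$95.66 = R$4,407,624.

R$4,407,624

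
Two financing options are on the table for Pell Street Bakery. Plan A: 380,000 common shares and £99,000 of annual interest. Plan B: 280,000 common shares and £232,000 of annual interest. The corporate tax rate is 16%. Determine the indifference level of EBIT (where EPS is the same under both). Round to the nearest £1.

£604,400

At indifference, (EBIT − 99,000)(1 − t)/380,000 = (EBIT − 232,000)(1 − t)/280,000.
The (1 − t) factor cancels: (EBIT − 99,000) × 280,000 = (EBIT − 232,000) × 380,000.
Solving, EBIT = (232,000·380,000 − 99,000·280,000) / (380,000 − 280,000) = 60,440,000,000 / 100,000 = 604,400.00.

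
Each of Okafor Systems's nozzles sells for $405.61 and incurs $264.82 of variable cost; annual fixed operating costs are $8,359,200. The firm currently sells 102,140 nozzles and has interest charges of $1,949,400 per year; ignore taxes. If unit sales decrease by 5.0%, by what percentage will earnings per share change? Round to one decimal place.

At 102,140 units, contribution = 102,140 × $140.79 = $14,380,290.60.
Subtracting fixed costs: EBIT = $14,380,290.60 − $8,359,200 = $6,021,090.60.
After interest of $1,949,400.00, pre-tax earnings = $4,071,690.60.
Degree of combined leverage = contribution ÷ (EBIT − I) = $14,380,290.60 ÷ $4,071,690.60 = 3.5318.
EPS therefore changes by 3.5318 × (-5.0%) = -17.7%.

-17.7%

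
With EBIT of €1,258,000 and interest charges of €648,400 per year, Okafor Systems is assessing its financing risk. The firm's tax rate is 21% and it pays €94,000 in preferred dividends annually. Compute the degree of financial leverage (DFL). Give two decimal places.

2.56

Annual interest charges come to €648,400.00.
Pre-tax preferred-dividend burden = €94,000 ÷ (1 − 0.21) = €118,987.34.
DFL = EBIT ÷ [EBIT − I − D_p/(1−t)] = €1,258,000 ÷ [€1,258,000 − €648,400.00 − €118,987.34] = €1,258,000 ÷ €490,612.66 = 2.5641.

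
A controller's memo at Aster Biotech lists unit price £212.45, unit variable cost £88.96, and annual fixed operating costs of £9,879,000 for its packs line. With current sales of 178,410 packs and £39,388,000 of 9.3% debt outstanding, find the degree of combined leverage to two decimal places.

Total contribution margin = 178,410 × £123.49 = £22,031,850.90.
EBIT = £22,031,850.90 − £9,879,000 = £12,152,850.90. Interest = £3,663,084.00.
DOL = £22,031,850.90 ÷ £12,152,850.90 = 1.8129; DFL = £12,152,850.90 ÷ £8,489,766.90 = 1.4315.
DCL = DOL × DFL = 1.8129 × 1.4315 = 2.5952.

2.60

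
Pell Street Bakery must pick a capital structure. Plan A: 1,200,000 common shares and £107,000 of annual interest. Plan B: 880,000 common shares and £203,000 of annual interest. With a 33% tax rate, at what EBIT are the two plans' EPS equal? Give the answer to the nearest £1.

At indifference, (EBIT − 107,000)(1 − t)/1,200,000 = (EBIT − 203,000)(1 − t)/880,000.
The (1 − t) factor cancels: (EBIT − 107,000) × 880,000 = (EBIT − 203,000) × 1,200,000.
Solving, EBIT = (203,000·1,200,000 − 107,000·880,000) / (1,200,000 − 880,000) = 149,440,000,000 / 320,000 = 467,000.00.

£467,000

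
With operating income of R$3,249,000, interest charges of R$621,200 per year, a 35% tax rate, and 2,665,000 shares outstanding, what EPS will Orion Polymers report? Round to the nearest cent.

Pre-tax income = R$3,249,000 − R$621,200.00 = R$2,627,800.00.
Net income = R$2,627,800.00 × (1 − 0.35) = R$1,708,070.00.
EPS = R$1,708,070.00 ÷ 2,665,000 = R$0.64.

R$0.64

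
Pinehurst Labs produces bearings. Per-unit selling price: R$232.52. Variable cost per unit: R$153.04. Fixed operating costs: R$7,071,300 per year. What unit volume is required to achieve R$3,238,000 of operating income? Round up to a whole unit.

Contribution margin per unit = R$232.52 − R$153.04 = R$79.48.
Required volume = (fixed costs + target profit) ÷ CM = (R$7,071,300 + R$3,238,000) ÷ R$79.48 = 129,709.36, so 129,710 bearings.

129,710 bearings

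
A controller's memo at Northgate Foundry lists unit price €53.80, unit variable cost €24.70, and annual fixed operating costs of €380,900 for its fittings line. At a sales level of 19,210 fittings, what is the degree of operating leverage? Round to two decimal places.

At 19,210 units, contribution = 19,210 × €29.10 = €559,011.00.
Operating income = contribution − fixed costs = €559,011.00 − €380,900 = €178,111.00.
DOL = contribution ÷ EBIT = €559,011.00 ÷ €178,111.00 = 3.1386.

3.14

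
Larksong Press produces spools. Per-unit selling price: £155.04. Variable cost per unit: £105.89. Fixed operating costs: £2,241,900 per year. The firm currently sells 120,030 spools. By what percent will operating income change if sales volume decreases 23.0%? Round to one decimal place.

-37.1%

At 120,030 units, contribution = 120,030 × £49.15 = £5,899,474.50.
EBIT = £5,899,474.50 − £2,241,900 = £3,657,574.50.
So DOL = total CM / EBIT = £5,899,474.50 / £3,657,574.50 = 1.6129.
Operating income changes by 1.6129 × -23.0% = -37.1%.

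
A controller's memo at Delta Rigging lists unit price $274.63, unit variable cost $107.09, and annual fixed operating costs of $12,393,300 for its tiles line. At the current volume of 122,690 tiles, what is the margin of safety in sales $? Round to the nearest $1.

$13,379,373

Contribution margin per unit = $274.63 − $107.09 = $167.54. Break-even units = $12,393,300 ÷ $167.54 = 73,972.19; break-even revenue = 73,972.19 × $274.63 = $20,314,981.37.
Actual sales revenue = 122,690 × $274.63 = $33,694,354.70.
Margin of safety = $33,694,354.70 − $20,314,981.37 = $13,379,373.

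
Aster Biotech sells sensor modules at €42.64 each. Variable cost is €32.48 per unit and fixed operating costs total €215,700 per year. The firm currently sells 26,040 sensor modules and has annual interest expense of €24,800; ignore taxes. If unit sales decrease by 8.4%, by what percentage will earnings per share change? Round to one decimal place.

At 26,040 units, contribution = 26,040 × €10.16 = €264,566.40.
Operating income = contribution − fixed costs = €264,566.40 − €215,700 = €48,866.40.
Interest = €24,800.00, so EBIT − I = €24,066.40.
DCL = total CM / (EBIT − I) = €264,566.40 / €24,066.40 = 10.9932.
%ΔEPS = DCL × %ΔSales = 10.9932 × -8.4% = -92.3%.

-92.3%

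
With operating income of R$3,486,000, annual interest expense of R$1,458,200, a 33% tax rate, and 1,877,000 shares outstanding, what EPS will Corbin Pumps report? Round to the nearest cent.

R$0.72

Pre-tax income = R$3,486,000 − R$1,458,200.00 = R$2,027,800.00.
Net income = R$2,027,800.00 × (1 − 0.33) = R$1,358,626.00.
EPS = R$1,358,626.00 ÷ 1,877,000 = R$0.72.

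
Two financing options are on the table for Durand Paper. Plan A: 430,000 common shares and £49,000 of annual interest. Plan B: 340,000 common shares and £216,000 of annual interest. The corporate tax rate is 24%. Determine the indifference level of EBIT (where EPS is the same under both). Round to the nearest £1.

At indifference, (EBIT − 49,000)(1 − t)/430,000 = (EBIT − 216,000)(1 − t)/340,000.
The (1 − t) factor cancels: (EBIT − 49,000) × 340,000 = (EBIT − 216,000) × 430,000.
Solving, EBIT = (216,000·430,000 − 49,000·340,000) / (430,000 − 340,000) = 76,220,000,000 / 90,000 = 846,888.89.

£846,889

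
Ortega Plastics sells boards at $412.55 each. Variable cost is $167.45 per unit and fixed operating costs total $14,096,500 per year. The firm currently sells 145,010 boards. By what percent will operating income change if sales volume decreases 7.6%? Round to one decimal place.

Contribution at this volume is 145,010 × $245.10 = $35,541,951.00.
Operating income = contribution − fixed costs = $35,541,951.00 − $14,096,500 = $21,445,451.00.
So DOL = total CM / EBIT = $35,541,951.00 / $21,445,451.00 = 1.6573.
So EBIT moves 1.6573 × (-7.6%) = -12.6%.

-12.6%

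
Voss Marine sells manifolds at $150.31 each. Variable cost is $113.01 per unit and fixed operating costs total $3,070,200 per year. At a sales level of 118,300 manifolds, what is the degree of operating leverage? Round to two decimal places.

Contribution at this volume is 118,300 × $37.30 = $4,412,590.00.
Operating income = contribution − fixed costs = $4,412,590.00 − $3,070,200 = $1,342,390.00.
Degree of operating leverage = $4,412,590.00 / $1,342,390.00 = 3.2871.

3.29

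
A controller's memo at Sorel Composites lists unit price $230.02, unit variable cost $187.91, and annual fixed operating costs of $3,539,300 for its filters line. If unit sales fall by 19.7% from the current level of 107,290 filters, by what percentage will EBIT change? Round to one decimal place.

Total contribution margin = 107,290 × $42.11 = $4,517,981.90.
Operating income = contribution − fixed costs = $4,517,981.90 − $3,539,300 = $978,681.90.
Degree of operating leverage = $4,517,981.90 / $978,681.90 = 4.6164.
Operating income changes by 4.6164 × -19.7% = -90.9%.

-90.9%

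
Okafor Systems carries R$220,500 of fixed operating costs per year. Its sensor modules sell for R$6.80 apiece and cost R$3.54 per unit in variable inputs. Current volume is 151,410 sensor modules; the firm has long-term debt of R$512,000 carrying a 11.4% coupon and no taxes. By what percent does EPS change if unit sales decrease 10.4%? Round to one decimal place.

-23.9%

At 151,410 units, contribution = 151,410 × R$3.26 = R$493,596.60.
Subtracting fixed costs: EBIT = R$493,596.60 − R$220,500 = R$273,096.60.
After interest of R$58,368.00, pre-tax earnings = R$214,728.60.
Degree of combined leverage = contribution ÷ (EBIT − I) = R$493,596.60 ÷ R$214,728.60 = 2.2987.
%ΔEPS = DCL × %ΔSales = 2.2987 × -10.4% = -23.9%.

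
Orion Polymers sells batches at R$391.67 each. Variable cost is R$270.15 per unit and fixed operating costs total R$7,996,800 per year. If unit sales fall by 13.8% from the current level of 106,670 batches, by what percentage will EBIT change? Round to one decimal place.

-36.0%

At 106,670 units, contribution = 106,670 × R$121.52 = R$12,962,538.40.
EBIT = R$12,962,538.40 − R$7,996,800 = R$4,965,738.40.
Degree of operating leverage = R$12,962,538.40 / R$4,965,738.40 = 2.6104.
Operating income changes by 2.6104 × -13.8% = -36.0%.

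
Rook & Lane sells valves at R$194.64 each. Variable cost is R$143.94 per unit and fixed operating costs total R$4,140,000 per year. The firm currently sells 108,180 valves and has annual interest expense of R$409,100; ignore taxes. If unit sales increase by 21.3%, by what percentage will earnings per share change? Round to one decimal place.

Contribution at this volume is 108,180 × R$50.70 = R$5,484,726.00.
EBIT = R$5,484,726.00 − R$4,140,000 = R$1,344,726.00.
Interest = R$409,100.00, so EBIT − I = R$935,626.00.
DCL = total CM / (EBIT − I) = R$5,484,726.00 / R$935,626.00 = 5.8621.
%ΔEPS = DCL × %ΔSales = 5.8621 × +21.3% = +124.9%.

+124.9%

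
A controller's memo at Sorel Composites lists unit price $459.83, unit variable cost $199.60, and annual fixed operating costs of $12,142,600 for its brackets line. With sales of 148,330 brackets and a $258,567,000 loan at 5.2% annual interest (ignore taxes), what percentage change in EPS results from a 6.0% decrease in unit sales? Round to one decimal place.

-17.8%

Total contribution margin = 148,330 × $260.23 = $38,599,915.90.
EBIT = $38,599,915.90 − $12,142,600 = $26,457,315.90.
Interest = $13,445,484.00, so EBIT − I = $13,011,831.90.
DCL = total CM / (EBIT − I) = $38,599,915.90 / $13,011,831.90 = 2.9665.
%ΔEPS = DCL × %ΔSales = 2.9665 × -6.0% = -17.8%.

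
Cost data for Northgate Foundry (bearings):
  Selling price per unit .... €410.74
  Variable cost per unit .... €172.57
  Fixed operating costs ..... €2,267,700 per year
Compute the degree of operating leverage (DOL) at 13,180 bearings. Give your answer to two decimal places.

3.60

Total contribution margin = 13,180 × €238.17 = €3,139,080.60.
Operating income = contribution − fixed costs = €3,139,080.60 − €2,267,700 = €871,380.60.
Degree of operating leverage = €3,139,080.60 / €871,380.60 = 3.6024.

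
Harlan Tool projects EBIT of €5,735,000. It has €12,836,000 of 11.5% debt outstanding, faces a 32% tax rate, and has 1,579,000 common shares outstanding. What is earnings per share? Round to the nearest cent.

€1.83

Pre-tax income = €5,735,000 − €1,476,140.00 = €4,258,860.00.
Net income = €4,258,860.00 × (1 − 0.32) = €2,896,024.80.
EPS = €2,896,024.80 ÷ 1,579,000 = €1.83.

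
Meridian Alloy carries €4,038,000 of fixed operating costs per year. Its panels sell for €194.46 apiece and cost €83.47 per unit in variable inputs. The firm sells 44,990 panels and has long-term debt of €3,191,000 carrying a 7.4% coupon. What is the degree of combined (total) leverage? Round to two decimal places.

Contribution at this volume is 44,990 × €110.99 = €4,993,440.10.
EBIT = €4,993,440.10 − €4,038,000 = €955,440.10. Interest = €236,134.00, so EBIT − I = €719,306.10.
DCL = contribution ÷ (EBIT − I) = €4,993,440.10 ÷ €719,306.10 = 6.9420.

6.94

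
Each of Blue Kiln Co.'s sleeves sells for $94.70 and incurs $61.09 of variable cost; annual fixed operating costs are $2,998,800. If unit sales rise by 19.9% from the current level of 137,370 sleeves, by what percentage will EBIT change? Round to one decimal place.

+56.8%

Total contribution margin = 137,370 × $33.61 = $4,617,005.70.
Operating income = contribution − fixed costs = $4,617,005.70 − $2,998,800 = $1,618,205.70.
So DOL = total CM / EBIT = $4,617,005.70 / $1,618,205.70 = 2.8532.
Operating income changes by 2.8532 × +19.9% = +56.8%.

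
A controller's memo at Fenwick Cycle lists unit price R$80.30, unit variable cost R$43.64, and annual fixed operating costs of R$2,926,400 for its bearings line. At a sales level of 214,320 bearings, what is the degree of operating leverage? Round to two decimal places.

At 214,320 units, contribution = 214,320 × R$36.66 = R$7,856,971.20.
Subtracting fixed costs: EBIT = R$7,856,971.20 − R$2,926,400 = R$4,930,571.20.
Degree of operating leverage = R$7,856,971.20 / R$4,930,571.20 = 1.5935.

1.59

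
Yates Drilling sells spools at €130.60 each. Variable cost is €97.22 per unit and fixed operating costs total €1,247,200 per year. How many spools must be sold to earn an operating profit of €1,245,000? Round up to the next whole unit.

Each unit contributes €130.60 − €97.22 = €33.38.
Units = (FC + target) / CM = (€1,247,200 + €1,245,000) / €33.38 = 74,661.47, so 74,662 spools.

74,662 spools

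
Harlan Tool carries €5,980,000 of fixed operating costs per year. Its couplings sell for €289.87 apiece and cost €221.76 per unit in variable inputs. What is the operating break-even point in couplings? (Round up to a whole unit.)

87,800 couplings

Each unit contributes €289.87 − €221.76 = €68.11.
Break-even volume = fixed costs ÷ CM per unit = €5,980,000 ÷ €68.11 = 87,799.15, so 87,800 couplings.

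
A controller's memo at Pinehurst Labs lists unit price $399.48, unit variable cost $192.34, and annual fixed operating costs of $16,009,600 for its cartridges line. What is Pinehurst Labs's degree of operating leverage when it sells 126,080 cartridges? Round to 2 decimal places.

2.58

At 126,080 units, contribution = 126,080 × $207.14 = $26,116,211.20.
EBIT = $26,116,211.20 − $16,009,600 = $10,106,611.20.
DOL = contribution ÷ EBIT = $26,116,211.20 ÷ $10,106,611.20 = 2.5841.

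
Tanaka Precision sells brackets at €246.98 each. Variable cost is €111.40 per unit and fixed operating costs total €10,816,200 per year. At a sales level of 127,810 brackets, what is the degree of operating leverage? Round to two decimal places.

2.66

Total contribution margin = 127,810 × €135.58 = €17,328,479.80.
EBIT = €17,328,479.80 − €10,816,200 = €6,512,279.80.
Degree of operating leverage = €17,328,479.80 / €6,512,279.80 = 2.6609.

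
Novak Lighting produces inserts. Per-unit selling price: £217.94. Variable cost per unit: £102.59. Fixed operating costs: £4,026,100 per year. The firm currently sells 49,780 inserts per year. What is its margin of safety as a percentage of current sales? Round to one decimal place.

29.9%

Contribution margin per unit = £217.94 − £102.59 = £115.35. Break-even units = £4,026,100 ÷ £115.35 = 34,903.34; break-even revenue = 34,903.34 × £217.94 = £7,606,833.41.
Actual sales revenue = 49,780 × £217.94 = £10,849,053.20.
Margin of safety = (£10,849,053.20 − £7,606,833.41) ÷ £10,849,053.20 = 29.9%.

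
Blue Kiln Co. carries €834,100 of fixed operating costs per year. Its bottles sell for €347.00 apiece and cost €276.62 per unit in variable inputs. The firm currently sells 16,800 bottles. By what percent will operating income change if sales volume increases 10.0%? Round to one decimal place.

+33.9%

At 16,800 units, contribution = 16,800 × €70.38 = €1,182,384.00.
EBIT = €1,182,384.00 − €834,100 = €348,284.00.
DOL = contribution ÷ EBIT = €1,182,384.00 ÷ €348,284.00 = 3.3949.
Operating income changes by 3.3949 × +10.0% = +33.9%.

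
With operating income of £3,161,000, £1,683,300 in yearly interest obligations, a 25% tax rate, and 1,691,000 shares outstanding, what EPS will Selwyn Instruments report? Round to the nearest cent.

Interest = £1,683,300.00, so EBT = £3,161,000 − £1,683,300.00 = £1,477,700.00.
Net income = £1,477,700.00 × (1 − 0.25) = £1,108,275.00.
EPS = £1,108,275.00 ÷ 1,691,000 = £0.66.

£0.66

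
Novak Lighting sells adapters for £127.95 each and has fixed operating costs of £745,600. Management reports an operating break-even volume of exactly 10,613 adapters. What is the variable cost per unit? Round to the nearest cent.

£57.70

At break-even, FC = Q × (P − VC), so P − VC = £745,600 ÷ 10,613 = £70.2535.
Hence VC = price − CM = £127.95 − £70.2535 = £57.70.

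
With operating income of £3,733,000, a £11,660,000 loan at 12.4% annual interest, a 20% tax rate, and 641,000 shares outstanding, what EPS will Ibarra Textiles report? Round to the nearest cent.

£2.85

Interest = £1,445,840.00, so EBT = £3,733,000 − £1,445,840.00 = £2,287,160.00.
Net income = £2,287,160.00 × (1 − 0.20) = £1,829,728.00.
EPS = £1,829,728.00 ÷ 641,000 = £2.85.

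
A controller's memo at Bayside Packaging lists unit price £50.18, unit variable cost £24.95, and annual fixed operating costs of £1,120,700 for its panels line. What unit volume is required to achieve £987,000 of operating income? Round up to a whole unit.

83,540 panels

Contribution margin per unit = £50.18 − £24.95 = £25.23.
Need Q such that Q × £25.23 − £1,120,700 = £987,000, i.e. Q = £2,107,700 / £25.23 = 83,539.44 → 83,540.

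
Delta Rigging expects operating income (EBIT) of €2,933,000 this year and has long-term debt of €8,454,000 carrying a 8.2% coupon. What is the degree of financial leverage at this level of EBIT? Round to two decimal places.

1.31

Annual interest charges come to €693,228.00.
DFL = EBIT ÷ (EBIT − I) = €2,933,000 ÷ (€2,933,000 − €693,228.00) = €2,933,000 ÷ €2,239,772.00 = 1.3095.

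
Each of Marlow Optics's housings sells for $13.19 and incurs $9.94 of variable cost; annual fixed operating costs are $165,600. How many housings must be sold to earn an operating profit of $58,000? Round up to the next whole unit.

68,800 housings

Each unit contributes $13.19 − $9.94 = $3.25.
Units = (FC + target) / CM = ($165,600 + $58,000) / $3.25 = 68,800.00, so 68,800 housings.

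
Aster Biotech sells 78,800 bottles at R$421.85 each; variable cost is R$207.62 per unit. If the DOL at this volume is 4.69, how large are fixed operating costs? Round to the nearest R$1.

R$13,281,895

At 78,800 units, contribution = 78,800 × R$214.23 = R$16,881,324.00.
DOL = contribution / EBIT, so EBIT = R$16,881,324.00 / 4.69 = R$3,599,429.42.
Fixed costs = CM − EBIT = R$16,881,324.00 − R$3,599,429.42 = R$13,281,895.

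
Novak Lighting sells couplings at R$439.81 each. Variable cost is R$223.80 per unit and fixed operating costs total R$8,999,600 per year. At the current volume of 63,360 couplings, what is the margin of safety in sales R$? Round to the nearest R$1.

R$9,542,608

Unit CM = price − variable cost = R$439.81 − R$223.80 = R$216.01. Break-even units = R$8,999,600 ÷ R$216.01 = 41,662.89; break-even revenue = 41,662.89 × R$439.81 = R$18,323,753.88.
Actual sales revenue = 63,360 × R$439.81 = R$27,866,361.60.
Margin of safety = R$27,866,361.60 − R$18,323,753.88 = R$9,542,608.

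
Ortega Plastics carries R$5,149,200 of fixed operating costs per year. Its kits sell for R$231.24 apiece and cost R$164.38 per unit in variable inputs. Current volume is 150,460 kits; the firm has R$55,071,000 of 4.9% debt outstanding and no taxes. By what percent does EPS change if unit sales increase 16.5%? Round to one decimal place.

At 150,460 units, contribution = 150,460 × R$66.86 = R$10,059,755.60.
Subtracting fixed costs: EBIT = R$10,059,755.60 − R$5,149,200 = R$4,910,555.60.
After interest of R$2,698,479.00, pre-tax earnings = R$2,212,076.60.
Degree of combined leverage = contribution ÷ (EBIT − I) = R$10,059,755.60 ÷ R$2,212,076.60 = 4.5477.
EPS therefore changes by 4.5477 × (+16.5%) = +75.0%.

+75.0%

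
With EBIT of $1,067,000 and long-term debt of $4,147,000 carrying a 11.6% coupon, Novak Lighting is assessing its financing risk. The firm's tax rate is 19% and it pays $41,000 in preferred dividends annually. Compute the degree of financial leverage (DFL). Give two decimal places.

Interest = $481,052.00.
Pre-tax preferred-dividend burden = $41,000 ÷ (1 − 0.19) = $50,617.28.
DFL = EBIT ÷ [EBIT − I − D_p/(1−t)] = $1,067,000 ÷ [$1,067,000 − $481,052.00 − $50,617.28] = $1,067,000 ÷ $535,330.72 = 1.9932.

1.99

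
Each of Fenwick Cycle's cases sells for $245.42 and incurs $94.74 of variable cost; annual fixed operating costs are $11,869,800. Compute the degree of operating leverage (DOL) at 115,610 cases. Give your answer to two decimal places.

At 115,610 units, contribution = 115,610 × $150.68 = $17,420,114.80.
EBIT = $17,420,114.80 − $11,869,800 = $5,550,314.80.
Degree of operating leverage = $17,420,114.80 / $5,550,314.80 = 3.1386.

3.14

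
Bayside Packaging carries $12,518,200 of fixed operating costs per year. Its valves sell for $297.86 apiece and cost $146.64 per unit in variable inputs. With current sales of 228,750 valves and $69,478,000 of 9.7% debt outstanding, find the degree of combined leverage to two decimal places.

Total contribution margin = 228,750 × $151.22 = $34,591,575.00.
Subtracting fixed costs: EBIT = $34,591,575.00 − $12,518,200 = $22,073,375.00. Interest = $6,739,366.00.
DOL = $34,591,575.00 ÷ $22,073,375.00 = 1.5671; DFL = $22,073,375.00 ÷ $15,334,009.00 = 1.4395.
Combined leverage = 1.5671 × 1.4395 = 2.2558.

2.26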